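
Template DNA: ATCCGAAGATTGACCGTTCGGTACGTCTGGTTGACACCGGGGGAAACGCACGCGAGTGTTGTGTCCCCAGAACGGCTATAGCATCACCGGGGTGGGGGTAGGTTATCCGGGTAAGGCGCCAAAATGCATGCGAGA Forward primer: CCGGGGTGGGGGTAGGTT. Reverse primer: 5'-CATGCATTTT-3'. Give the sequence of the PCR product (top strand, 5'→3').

5'-CCGGGGTGGGGGTAGGTTATCCGGGTAAGGCGCCAAAATGCATG-3'

The forward primer matches the template at positions 87–104.
Taking the reverse complement of CATGCATTTT gives AAAATGCATG, found at positions 121–130 on the template; the primer anneals here to the top strand with its 3' end pointing upstream.
The product is the template from position 87 through 130 (44 bp).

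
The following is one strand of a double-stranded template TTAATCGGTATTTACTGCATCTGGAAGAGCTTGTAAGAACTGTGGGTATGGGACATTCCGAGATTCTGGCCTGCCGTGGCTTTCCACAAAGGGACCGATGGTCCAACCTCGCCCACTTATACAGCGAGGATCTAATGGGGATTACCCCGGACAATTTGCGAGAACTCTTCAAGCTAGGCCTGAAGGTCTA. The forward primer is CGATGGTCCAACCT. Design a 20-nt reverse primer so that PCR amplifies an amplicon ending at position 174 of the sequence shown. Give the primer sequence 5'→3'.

5'-GCTTGAAGAGTTCTCGCAAA-3'

The forward primer binds at positions 96–109; the product's 3' end on the top strand is position 174.
The reverse primer anneals to the top strand over positions 155–174, i.e. to TTTGCGAGAACTCTTCAAGC.
Its sequence written 5'→3' is the reverse complement: GCTTGAAGAGTTCTCGCAAA.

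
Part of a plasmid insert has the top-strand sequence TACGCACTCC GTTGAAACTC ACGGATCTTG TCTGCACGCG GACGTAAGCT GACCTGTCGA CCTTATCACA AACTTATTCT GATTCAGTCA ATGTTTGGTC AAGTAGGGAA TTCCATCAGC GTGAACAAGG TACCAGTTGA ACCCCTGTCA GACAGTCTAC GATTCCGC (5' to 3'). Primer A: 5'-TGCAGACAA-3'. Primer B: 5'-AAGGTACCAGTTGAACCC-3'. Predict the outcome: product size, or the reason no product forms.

Primer A (TGCAGACAA) has reverse complement TTGTCTGCA, which matches the top strand at positions 28–36; primer A anneals to the top strand there with its 3' end pointing upstream toward position 28.
Primer B (AAGGTACCAGTTGAACCC) matches the top strand directly at positions 127–144; it anneals to the bottom strand with its 3' end pointing downstream toward position 144.
The 3' ends diverge (primer A extends toward position 1, primer B toward position 168), so the primers never converge on a shared product.

No product — the primers' 3' ends point away from each other.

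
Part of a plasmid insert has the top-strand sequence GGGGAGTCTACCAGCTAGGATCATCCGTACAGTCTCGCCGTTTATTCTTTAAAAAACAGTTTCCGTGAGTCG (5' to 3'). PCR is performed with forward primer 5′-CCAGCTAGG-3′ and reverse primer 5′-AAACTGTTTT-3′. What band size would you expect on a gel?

Forward primer CCAGCTAGG is found on the top strand at positions 11–19.
Taking the reverse complement of AAACTGTTTT gives AAAACAGTTT, found at positions 53–62 on the template; the primer anneals here to the top strand with its 3' end pointing upstream.
Product length = (reverse-primer end) − (forward-primer start) + 1 = 62 − 11 + 1 = 52 bp.

52 bp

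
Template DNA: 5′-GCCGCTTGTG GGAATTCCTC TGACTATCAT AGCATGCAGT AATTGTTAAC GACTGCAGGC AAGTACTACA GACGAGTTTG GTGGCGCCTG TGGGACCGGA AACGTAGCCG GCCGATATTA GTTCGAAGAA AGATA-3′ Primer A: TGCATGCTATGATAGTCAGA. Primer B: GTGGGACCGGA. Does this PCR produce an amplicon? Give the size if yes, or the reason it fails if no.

No product — the primers' 3' ends point away from each other.

Primer A (TGCATGCTATGATAGTCAGA) has reverse complement TCTGACTATCATAGCATGCA, which matches the top strand at positions 19–38; primer A anneals to the top strand there with its 3' end pointing upstream toward position 19.
Primer B (GTGGGACCGGA) matches the top strand directly at positions 90–100; it anneals to the bottom strand with its 3' end pointing downstream toward position 100.
The 3' ends diverge (primer A extends toward position 1, primer B toward position 135), so the primers never converge on a shared product.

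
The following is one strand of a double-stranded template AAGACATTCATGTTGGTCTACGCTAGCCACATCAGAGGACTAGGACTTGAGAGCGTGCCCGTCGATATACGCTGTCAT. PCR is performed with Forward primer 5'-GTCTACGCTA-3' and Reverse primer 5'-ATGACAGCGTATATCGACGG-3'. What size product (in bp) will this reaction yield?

Forward primer GTCTACGCTA is found on the top strand at positions 16–25.
Taking the reverse complement of ATGACAGCGTATATCGACGG gives CCGTCGATATACGCTGTCAT, found at positions 59–78 on the template; the primer anneals here to the top strand with its 3' end pointing upstream.
Amplicon spans positions 16–78: 63 bp.

63 bp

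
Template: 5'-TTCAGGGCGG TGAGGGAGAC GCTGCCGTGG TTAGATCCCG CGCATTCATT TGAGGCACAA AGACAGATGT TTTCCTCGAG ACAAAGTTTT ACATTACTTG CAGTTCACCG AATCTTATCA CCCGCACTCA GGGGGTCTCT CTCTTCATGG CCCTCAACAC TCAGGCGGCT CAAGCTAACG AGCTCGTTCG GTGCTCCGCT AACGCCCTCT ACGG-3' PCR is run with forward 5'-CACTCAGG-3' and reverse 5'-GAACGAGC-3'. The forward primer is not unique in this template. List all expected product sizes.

The forward primer CACTCAGG matches the top strand at positions 125–132, 158–165.
The reverse primer's reverse complement is GCTCGTTC, matching at positions 182–189.
Each forward site pairs with the reverse site to give a product ending at position 189: sizes 65, 32 bp.

65 bp, 32 bp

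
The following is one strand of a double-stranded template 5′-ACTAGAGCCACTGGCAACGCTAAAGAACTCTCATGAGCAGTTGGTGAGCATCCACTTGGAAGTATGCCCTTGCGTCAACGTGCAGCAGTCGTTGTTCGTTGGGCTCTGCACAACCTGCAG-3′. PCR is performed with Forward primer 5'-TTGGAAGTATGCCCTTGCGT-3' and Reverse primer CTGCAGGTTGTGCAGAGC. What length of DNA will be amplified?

65 bp

Forward primer TTGGAAGTATGCCCTTGCGT is found on the top strand at positions 56–75.
Taking the reverse complement of CTGCAGGTTGTGCAGAGC gives GCTCTGCACAACCTGCAG, found at positions 103–120 on the template; the primer anneals here to the top strand with its 3' end pointing upstream.
Product length = (reverse-primer end) − (forward-primer start) + 1 = 120 − 56 + 1 = 65 bp.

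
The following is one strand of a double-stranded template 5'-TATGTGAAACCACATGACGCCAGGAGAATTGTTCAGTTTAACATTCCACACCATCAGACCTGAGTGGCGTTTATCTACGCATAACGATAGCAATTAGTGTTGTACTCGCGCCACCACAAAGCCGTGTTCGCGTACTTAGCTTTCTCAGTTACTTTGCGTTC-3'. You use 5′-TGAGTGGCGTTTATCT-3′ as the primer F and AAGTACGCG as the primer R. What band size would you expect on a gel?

77 bp

Scanning the template, TGAGTGGCGTTTATCT occurs at positions 61–76; this primer anneals to the bottom strand there with its 3' end pointing downstream.
Taking the reverse complement of AAGTACGCG gives CGCGTACTT, found at positions 129–137 on the template; the primer anneals here to the top strand with its 3' end pointing upstream.
Amplicon spans positions 61–137: 77 bp.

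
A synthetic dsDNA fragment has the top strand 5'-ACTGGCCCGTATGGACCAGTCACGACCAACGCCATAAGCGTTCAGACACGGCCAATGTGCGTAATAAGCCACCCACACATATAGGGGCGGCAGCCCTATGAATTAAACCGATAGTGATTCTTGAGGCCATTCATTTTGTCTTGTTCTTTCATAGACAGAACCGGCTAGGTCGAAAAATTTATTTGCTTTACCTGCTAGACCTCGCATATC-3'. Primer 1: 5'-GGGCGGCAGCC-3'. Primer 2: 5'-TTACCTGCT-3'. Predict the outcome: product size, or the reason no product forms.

No product — both primers anneal to the same strand and extend in the same direction.

Primer 1 (GGGCGGCAGCC) matches the top strand at positions 85–95 (3' end points downstream).
Primer 2 (TTACCTGCT) also matches the top strand directly, at positions 188–196 — its reverse complement AGCAGGTAA is not present.
Both primers anneal to the bottom strand with 3' ends pointing the same way, so neither can prime synthesis back toward the other.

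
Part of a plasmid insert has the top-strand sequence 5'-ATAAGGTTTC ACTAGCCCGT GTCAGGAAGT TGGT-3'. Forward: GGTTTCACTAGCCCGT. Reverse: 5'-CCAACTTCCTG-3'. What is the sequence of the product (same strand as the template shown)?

5'-GGTTTCACTAGCCCGTGTCAGGAAGTTGG-3'

The forward primer matches the template at positions 5–20.
Reverse complement of the reverse primer: CAGGAAGTTGG. This occurs on the top strand at positions 23–33.
The product is the template from position 5 through 33 (29 bp).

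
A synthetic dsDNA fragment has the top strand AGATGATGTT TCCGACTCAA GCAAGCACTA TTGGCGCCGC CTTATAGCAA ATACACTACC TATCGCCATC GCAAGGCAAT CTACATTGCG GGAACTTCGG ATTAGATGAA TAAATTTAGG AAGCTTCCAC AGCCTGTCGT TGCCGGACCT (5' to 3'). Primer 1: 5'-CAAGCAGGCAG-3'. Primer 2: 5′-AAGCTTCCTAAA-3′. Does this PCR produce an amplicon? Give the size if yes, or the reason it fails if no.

No product — primer 1 has no binding site in the template.

Primer 1 (CAAGCAGGCAG) does not match the top strand, and its reverse complement CTGCCTGCTTG does not match either.
With no annealing site for primer 1, no amplification occurs.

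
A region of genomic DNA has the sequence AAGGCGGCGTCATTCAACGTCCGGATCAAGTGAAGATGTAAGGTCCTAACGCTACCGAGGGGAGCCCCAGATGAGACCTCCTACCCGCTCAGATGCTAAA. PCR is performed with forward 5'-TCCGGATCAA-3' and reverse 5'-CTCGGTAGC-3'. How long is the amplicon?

Forward primer TCCGGATCAA is found on the top strand at positions 20–29.
Taking the reverse complement of CTCGGTAGC gives GCTACCGAG, found at positions 51–59 on the template; the primer anneals here to the top strand with its 3' end pointing upstream.
Product length = (reverse-primer end) − (forward-primer start) + 1 = 59 − 20 + 1 = 40 bp.

40 bp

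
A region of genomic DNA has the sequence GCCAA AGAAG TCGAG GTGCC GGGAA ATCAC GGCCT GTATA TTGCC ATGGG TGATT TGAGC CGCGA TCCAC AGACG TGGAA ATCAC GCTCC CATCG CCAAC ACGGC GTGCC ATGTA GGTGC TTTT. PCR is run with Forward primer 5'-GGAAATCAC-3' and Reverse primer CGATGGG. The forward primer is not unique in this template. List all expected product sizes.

The forward primer GGAAATCAC matches the top strand at positions 22–30, 77–85.
The reverse primer's reverse complement is CCCATCG, matching at positions 89–95.
Each forward site pairs with the reverse site to give a product ending at position 95: sizes 74, 19 bp.

74 bp, 19 bp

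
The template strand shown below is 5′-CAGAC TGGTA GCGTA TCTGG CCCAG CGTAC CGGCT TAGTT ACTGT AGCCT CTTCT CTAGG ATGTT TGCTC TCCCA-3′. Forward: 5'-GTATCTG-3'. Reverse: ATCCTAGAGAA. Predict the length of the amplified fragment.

50 bp

Forward primer GTATCTG is found on the top strand at positions 13–19.
Taking the reverse complement of ATCCTAGAGAA gives TTCTCTAGGAT, found at positions 52–62 on the template; the primer anneals here to the top strand with its 3' end pointing upstream.
Product length = (reverse-primer end) − (forward-primer start) + 1 = 62 − 13 + 1 = 50 bp.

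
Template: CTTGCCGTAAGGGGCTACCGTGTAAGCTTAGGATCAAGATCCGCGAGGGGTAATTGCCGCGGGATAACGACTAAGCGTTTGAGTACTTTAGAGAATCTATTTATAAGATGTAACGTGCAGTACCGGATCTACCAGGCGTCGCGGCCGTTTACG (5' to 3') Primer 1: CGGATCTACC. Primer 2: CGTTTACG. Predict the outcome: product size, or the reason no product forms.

No product — both primers anneal to the same strand and extend in the same direction.

Primer 1 (CGGATCTACC) matches the top strand at positions 124–133 (3' end points downstream).
Primer 2 (CGTTTACG) also matches the top strand directly, at positions 146–153 — its reverse complement CGTAAACG is not present.
Both primers anneal to the bottom strand with 3' ends pointing the same way, so neither can prime synthesis back toward the other.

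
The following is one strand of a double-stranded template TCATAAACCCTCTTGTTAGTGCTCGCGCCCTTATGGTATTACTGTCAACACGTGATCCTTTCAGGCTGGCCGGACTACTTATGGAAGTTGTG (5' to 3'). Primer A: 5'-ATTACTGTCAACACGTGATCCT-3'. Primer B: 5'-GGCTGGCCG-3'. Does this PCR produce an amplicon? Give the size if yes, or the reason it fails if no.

Primer A (ATTACTGTCAACACGTGATCCT) matches the top strand at positions 38–59 (3' end points downstream).
Primer B (GGCTGGCCG) also matches the top strand directly, at positions 64–72 — its reverse complement CGGCCAGCC is not present.
Both primers anneal to the bottom strand with 3' ends pointing the same way, so neither can prime synthesis back toward the other.

No product — both primers anneal to the same strand and extend in the same direction.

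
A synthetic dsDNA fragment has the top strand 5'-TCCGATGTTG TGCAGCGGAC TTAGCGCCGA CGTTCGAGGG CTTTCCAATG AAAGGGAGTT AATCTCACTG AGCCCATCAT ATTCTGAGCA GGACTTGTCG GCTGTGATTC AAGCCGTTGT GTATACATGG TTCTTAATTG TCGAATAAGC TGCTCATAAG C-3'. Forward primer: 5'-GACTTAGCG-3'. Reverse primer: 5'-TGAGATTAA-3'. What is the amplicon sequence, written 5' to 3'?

5'-GACTTAGCGCCGACGTTCGAGGGCTTTCCAATGAAAGGGAGTTAATCTCA-3'

Scanning the template, GACTTAGCG occurs at positions 18–26; this primer anneals to the bottom strand there with its 3' end pointing downstream.
Reverse complement of the reverse primer: TTAATCTCA. This occurs on the top strand at positions 59–67.
The product is the template from position 18 through 67 (50 bp).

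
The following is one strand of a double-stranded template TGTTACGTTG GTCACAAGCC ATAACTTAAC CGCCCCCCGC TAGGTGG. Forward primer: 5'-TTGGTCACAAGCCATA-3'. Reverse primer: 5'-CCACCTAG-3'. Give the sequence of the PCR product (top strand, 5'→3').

5'-TTGGTCACAAGCCATAACTTAACCGCCCCCCGCTAGGTGG-3'

The forward primer matches the template at positions 8–23.
The reverse primer's reverse complement is CTAGGTGG, which matches the template at positions 40–47.
The product is the template from position 8 through 47 (40 bp).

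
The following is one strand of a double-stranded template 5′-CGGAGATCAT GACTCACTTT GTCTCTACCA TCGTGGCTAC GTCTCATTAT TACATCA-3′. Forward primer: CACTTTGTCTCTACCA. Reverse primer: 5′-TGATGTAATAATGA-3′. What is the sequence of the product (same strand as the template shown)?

5'-CACTTTGTCTCTACCATCGTGGCTACGTCTCATTATTACATCA-3'

Scanning the template, CACTTTGTCTCTACCA occurs at positions 15–30; this primer anneals to the bottom strand there with its 3' end pointing downstream.
Reverse complement of the reverse primer: TCATTATTACATCA. This occurs on the top strand at positions 44–57.
The product is the template from position 15 through 57 (43 bp).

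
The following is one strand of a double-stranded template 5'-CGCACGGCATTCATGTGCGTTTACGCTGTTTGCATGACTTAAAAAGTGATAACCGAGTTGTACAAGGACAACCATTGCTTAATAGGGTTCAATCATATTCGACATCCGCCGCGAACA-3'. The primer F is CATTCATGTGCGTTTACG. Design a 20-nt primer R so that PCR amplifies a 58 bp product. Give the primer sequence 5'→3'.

The forward primer binds at positions 8–25, so a 58 bp product ends at position 8 + 58 − 1 = 65.
The reverse primer anneals to the top strand over positions 46–65, i.e. to GTGATAACCGAGTTGTACAA.
Its sequence written 5'→3' is the reverse complement: TTGTACAACTCGGTTATCAC.

5'-TTGTACAACTCGGTTATCAC-3'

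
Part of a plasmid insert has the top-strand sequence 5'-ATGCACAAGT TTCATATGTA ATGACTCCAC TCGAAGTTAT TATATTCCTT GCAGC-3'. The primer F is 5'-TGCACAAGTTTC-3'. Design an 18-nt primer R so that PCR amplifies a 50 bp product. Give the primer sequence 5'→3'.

5'-CAAGGAATATAATAACTT-3'

The forward primer binds at positions 2–13, so a 50 bp product ends at position 2 + 50 − 1 = 51.
The reverse primer anneals to the top strand over positions 34–51, i.e. to AAGTTATTATATTCCTTG.
Its sequence written 5'→3' is the reverse complement: CAAGGAATATAATAACTT.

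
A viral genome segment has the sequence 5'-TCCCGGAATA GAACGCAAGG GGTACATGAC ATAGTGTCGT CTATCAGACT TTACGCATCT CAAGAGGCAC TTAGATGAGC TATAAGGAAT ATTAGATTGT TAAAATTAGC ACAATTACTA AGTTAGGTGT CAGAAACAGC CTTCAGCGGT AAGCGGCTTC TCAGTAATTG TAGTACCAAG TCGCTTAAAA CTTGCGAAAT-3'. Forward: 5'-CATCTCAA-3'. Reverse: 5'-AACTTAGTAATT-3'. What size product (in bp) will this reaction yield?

69 bp

Scanning the template, CATCTCAA occurs at positions 56–63; this primer anneals to the bottom strand there with its 3' end pointing downstream.
The reverse primer's reverse complement is AATTACTAAGTT, which matches the template at positions 113–124.
The product runs from position 56 to position 124, so its length is 124 − 56 + 1 = 69 bp.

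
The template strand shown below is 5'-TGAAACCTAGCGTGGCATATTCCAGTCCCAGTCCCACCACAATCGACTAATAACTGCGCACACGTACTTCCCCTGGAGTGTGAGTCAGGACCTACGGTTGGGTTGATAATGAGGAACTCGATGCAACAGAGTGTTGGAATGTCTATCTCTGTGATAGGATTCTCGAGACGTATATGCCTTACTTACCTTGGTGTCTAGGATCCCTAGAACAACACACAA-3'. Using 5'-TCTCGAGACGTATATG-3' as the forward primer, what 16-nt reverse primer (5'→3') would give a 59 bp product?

5'-TTGTGTGTTGTTCTAG-3'

The forward primer binds at positions 161–176, so a 59 bp product ends at position 161 + 59 − 1 = 219.
The reverse primer anneals to the top strand over positions 204–219, i.e. to CTAGAACAACACACAA.
Its sequence written 5'→3' is the reverse complement: TTGTGTGTTGTTCTAG.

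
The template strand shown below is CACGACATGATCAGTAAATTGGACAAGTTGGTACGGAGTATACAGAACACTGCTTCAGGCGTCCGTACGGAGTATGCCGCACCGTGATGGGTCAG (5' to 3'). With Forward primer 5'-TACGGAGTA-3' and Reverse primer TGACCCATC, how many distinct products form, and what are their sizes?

Two products: 63 bp, 29 bp

The forward primer TACGGAGTA matches the top strand at positions 32–40, 66–74.
The reverse primer's reverse complement is GATGGGTCA, matching at positions 86–94.
Each forward site pairs with the reverse site to give a product ending at position 94: sizes 63, 29 bp.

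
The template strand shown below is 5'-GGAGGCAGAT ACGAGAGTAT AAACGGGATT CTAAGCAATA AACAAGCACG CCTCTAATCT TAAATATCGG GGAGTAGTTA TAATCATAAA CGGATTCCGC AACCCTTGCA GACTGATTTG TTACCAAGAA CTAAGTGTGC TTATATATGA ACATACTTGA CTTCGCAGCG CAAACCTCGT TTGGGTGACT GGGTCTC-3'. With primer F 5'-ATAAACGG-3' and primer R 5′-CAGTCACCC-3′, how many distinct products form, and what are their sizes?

Two products: 173 bp, 106 bp

The forward primer ATAAACGG matches the top strand at positions 19–26, 86–93.
The reverse primer's reverse complement is GGGTGACTG, matching at positions 183–191.
Each forward site pairs with the reverse site to give a product ending at position 191: sizes 173, 106 bp.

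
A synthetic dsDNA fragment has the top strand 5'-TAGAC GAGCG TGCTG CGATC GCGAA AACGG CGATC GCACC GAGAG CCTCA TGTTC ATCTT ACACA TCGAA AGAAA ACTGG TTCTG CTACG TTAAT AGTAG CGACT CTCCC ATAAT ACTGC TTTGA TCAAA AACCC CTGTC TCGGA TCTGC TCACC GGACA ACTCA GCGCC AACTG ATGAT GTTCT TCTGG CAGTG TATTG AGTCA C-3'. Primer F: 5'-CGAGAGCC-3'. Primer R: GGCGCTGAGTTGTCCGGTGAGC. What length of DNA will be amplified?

Scanning the template, CGAGAGCC occurs at positions 40–47; this primer anneals to the bottom strand there with its 3' end pointing downstream.
The reverse primer's reverse complement is GCTCACCGGACAACTCAGCGCC, which matches the template at positions 149–170.
The product runs from position 40 to position 170, so its length is 170 − 40 + 1 = 131 bp.

131 bp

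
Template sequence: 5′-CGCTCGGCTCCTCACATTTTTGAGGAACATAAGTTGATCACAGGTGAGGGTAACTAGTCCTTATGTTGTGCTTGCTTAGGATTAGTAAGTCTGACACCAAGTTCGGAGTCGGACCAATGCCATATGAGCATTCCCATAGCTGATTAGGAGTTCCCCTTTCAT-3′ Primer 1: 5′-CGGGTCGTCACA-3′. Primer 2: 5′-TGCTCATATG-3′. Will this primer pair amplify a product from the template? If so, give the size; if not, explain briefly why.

Primer 1 (CGGGTCGTCACA) does not match the top strand, and its reverse complement TGTGACGACCCG does not match either.
With no annealing site for primer 1, no amplification occurs.

No product — primer 1 has no binding site in the template.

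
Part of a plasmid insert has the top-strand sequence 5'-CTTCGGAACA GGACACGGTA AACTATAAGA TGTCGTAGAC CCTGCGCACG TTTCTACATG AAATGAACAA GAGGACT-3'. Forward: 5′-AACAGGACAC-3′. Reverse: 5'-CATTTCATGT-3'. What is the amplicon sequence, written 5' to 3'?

Scanning the template, AACAGGACAC occurs at positions 7–16; this primer anneals to the bottom strand there with its 3' end pointing downstream.
Taking the reverse complement of CATTTCATGT gives ACATGAAATG, found at positions 56–65 on the template; the primer anneals here to the top strand with its 3' end pointing upstream.
The product is the template from position 7 through 65 (59 bp).

5'-AACAGGACACGGTAAACTATAAGATGTCGTAGACCCTGCGCACGTTTCTACATGAAATG-3'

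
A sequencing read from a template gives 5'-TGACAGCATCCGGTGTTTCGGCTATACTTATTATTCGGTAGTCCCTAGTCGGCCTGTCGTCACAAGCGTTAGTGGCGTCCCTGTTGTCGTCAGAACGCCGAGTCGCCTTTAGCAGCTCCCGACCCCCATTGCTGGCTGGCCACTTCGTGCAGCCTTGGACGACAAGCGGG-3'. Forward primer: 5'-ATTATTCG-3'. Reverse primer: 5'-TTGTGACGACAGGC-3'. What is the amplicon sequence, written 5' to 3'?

5'-ATTATTCGGTAGTCCCTAGTCGGCCTGTCGTCACAA-3'

Scanning the template, ATTATTCG occurs at positions 30–37; this primer anneals to the bottom strand there with its 3' end pointing downstream.
The reverse primer's reverse complement is GCCTGTCGTCACAA, which matches the template at positions 52–65.
The product is the template from position 30 through 65 (36 bp).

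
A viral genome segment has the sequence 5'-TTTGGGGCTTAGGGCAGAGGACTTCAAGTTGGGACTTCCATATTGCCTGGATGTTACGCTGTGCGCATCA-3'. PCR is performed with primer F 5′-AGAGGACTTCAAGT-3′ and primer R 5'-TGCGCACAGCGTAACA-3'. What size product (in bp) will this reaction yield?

52 bp

The forward primer matches the template at positions 16–29.
The reverse primer's reverse complement is TGTTACGCTGTGCGCA, which matches the template at positions 52–67.
Product length = (reverse-primer end) − (forward-primer start) + 1 = 67 − 16 + 1 = 52 bp.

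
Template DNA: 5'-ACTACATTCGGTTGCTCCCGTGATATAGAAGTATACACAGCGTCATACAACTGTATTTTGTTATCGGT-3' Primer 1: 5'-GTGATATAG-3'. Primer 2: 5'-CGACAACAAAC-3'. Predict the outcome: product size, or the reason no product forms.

Primer 2 (CGACAACAAAC) does not match the top strand, and its reverse complement GTTTGTTGTCG does not match either.
With no annealing site for primer 2, no amplification occurs.

No product — primer 2 has no binding site in the template.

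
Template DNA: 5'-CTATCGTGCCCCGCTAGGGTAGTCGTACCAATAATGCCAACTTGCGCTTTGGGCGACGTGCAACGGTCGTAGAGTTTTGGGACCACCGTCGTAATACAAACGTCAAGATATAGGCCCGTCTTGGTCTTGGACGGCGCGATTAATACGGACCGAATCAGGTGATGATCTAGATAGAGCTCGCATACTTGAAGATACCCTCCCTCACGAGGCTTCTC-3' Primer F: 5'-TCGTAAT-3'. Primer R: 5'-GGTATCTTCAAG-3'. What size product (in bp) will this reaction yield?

Forward primer TCGTAAT is found on the top strand at positions 89–95.
The reverse primer's reverse complement is CTTGAAGATACC, which matches the template at positions 185–196.
Amplicon spans positions 89–196: 108 bp.

108 bp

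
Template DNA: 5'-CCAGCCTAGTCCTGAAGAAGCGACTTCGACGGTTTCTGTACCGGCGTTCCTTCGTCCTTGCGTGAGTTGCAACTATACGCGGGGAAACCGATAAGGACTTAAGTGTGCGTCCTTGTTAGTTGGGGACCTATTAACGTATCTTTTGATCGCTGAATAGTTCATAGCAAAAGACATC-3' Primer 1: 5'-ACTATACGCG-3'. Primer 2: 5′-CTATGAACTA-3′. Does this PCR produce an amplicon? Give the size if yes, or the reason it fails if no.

Primer 1 (ACTATACGCG) matches the top strand at positions 72–81; it acts as a forward primer.
Primer 2's reverse complement is TAGTTCATAG, matching the top strand at positions 155–164; it acts as a reverse primer.
The 3' ends face each other across positions 72–164, giving a 93 bp product.

Yes — a 93 bp product.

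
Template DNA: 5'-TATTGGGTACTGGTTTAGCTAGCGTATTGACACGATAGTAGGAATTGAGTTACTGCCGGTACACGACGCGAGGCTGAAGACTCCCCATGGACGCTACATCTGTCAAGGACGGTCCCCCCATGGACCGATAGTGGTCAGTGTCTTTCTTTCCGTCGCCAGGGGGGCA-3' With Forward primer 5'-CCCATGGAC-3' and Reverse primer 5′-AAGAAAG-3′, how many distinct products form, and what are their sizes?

Two products: 65 bp, 32 bp

The forward primer CCCATGGAC matches the top strand at positions 84–92, 117–125.
The reverse primer's reverse complement is CTTTCTT, matching at positions 142–148.
Each forward site pairs with the reverse site to give a product ending at position 148: sizes 65, 32 bp.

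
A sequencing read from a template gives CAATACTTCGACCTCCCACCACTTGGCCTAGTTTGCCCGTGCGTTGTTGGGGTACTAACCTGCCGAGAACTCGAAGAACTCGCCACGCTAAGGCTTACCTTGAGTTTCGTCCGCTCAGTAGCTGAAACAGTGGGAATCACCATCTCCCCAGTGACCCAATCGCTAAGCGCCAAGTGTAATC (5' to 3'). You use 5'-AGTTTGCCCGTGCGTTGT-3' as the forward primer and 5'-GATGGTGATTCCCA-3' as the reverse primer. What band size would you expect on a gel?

The forward primer matches the template at positions 30–47.
Taking the reverse complement of GATGGTGATTCCCA gives TGGGAATCACCATC, found at positions 131–144 on the template; the primer anneals here to the top strand with its 3' end pointing upstream.
Product length = (reverse-primer end) − (forward-primer start) + 1 = 144 − 30 + 1 = 115 bp.

115 bp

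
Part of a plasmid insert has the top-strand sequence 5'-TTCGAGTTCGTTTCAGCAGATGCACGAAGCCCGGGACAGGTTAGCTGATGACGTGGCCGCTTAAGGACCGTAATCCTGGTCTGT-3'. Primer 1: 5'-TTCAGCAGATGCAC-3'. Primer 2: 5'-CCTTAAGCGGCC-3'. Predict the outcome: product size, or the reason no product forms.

Yes — a 55 bp product.

Primer 1 (TTCAGCAGATGCAC) matches the top strand at positions 12–25; it acts as a forward primer.
Primer 2's reverse complement is GGCCGCTTAAGG, matching the top strand at positions 55–66; it acts as a reverse primer.
The 3' ends face each other across positions 12–66, giving a 55 bp product.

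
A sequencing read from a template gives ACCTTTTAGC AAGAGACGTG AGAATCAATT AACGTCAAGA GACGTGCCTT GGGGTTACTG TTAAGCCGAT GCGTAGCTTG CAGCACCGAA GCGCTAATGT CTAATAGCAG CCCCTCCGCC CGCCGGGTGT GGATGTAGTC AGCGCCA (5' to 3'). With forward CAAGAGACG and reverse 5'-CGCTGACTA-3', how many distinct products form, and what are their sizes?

Two products: 135 bp, 109 bp

The forward primer CAAGAGACG matches the top strand at positions 10–18, 36–44.
The reverse primer's reverse complement is TAGTCAGCG, matching at positions 136–144.
Each forward site pairs with the reverse site to give a product ending at position 144: sizes 135, 109 bp.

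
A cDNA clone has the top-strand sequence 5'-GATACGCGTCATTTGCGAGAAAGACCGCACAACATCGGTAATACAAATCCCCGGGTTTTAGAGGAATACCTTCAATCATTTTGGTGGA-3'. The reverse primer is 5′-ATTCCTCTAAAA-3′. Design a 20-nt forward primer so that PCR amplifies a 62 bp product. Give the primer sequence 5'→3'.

The reverse primer's reverse complement TTTTAGAGGAAT matches the template at positions 56–67, so the product ends at position 67.
A 62 bp product then starts at position 67 − 62 + 1 = 6.
The forward primer is identical to the top strand there: GCGTCATTTGCGAGAAAGAC.

5'-GCGTCATTTGCGAGAAAGAC-3'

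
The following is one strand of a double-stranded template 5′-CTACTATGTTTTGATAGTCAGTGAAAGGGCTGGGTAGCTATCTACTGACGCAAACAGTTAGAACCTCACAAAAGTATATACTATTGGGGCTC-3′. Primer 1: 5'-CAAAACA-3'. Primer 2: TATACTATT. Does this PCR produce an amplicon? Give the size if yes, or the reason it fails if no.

Primer 1 (CAAAACA) has reverse complement TGTTTTG, which matches the top strand at positions 7–13; primer 1 anneals to the top strand there with its 3' end pointing upstream toward position 7.
Primer 2 (TATACTATT) matches the top strand directly at positions 77–85; it anneals to the bottom strand with its 3' end pointing downstream toward position 85.
The 3' ends diverge (primer 1 extends toward position 1, primer 2 toward position 92), so the primers never converge on a shared product.

No product — the primers' 3' ends point away from each other.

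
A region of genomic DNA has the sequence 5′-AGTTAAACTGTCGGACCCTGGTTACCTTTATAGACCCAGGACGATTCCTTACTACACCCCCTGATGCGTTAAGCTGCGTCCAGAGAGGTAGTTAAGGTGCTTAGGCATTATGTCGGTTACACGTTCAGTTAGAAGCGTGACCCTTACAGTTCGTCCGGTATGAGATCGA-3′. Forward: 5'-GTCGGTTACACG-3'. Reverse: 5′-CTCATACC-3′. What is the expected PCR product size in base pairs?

53 bp

Scanning the template, GTCGGTTACACG occurs at positions 112–123; this primer anneals to the bottom strand there with its 3' end pointing downstream.
Taking the reverse complement of CTCATACC gives GGTATGAG, found at positions 157–164 on the template; the primer anneals here to the top strand with its 3' end pointing upstream.
Amplicon spans positions 112–164: 53 bp.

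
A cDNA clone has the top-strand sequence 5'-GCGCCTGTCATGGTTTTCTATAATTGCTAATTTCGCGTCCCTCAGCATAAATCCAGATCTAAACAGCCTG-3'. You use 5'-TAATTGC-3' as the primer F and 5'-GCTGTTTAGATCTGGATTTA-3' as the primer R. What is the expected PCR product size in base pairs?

47 bp

Scanning the template, TAATTGC occurs at positions 21–27; this primer anneals to the bottom strand there with its 3' end pointing downstream.
Taking the reverse complement of GCTGTTTAGATCTGGATTTA gives TAAATCCAGATCTAAACAGC, found at positions 48–67 on the template; the primer anneals here to the top strand with its 3' end pointing upstream.
The product runs from position 21 to position 67, so its length is 67 − 21 + 1 = 47 bp.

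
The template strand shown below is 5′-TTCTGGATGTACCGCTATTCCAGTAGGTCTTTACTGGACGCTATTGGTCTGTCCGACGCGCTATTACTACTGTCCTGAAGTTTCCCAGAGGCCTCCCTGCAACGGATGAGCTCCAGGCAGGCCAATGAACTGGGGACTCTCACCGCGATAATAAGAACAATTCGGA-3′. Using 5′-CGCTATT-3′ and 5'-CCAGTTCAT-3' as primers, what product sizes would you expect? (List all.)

The forward primer CGCTATT matches the top strand at positions 13–19, 39–45, 59–65.
The reverse primer's reverse complement is ATGAACTGG, matching at positions 125–133.
Each forward site pairs with the reverse site to give a product ending at position 133: sizes 121, 95, 75 bp.

121 bp, 95 bp, 75 bp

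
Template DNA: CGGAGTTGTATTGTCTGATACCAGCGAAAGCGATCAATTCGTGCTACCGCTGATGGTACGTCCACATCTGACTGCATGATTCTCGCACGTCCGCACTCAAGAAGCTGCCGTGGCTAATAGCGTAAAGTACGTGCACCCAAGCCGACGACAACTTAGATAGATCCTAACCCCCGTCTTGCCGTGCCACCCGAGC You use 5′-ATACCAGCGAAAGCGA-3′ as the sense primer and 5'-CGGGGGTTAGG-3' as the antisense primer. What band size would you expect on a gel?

156 bp

The forward primer matches the template at positions 18–33.
Taking the reverse complement of CGGGGGTTAGG gives CCTAACCCCCG, found at positions 163–173 on the template; the primer anneals here to the top strand with its 3' end pointing upstream.
Product length = (reverse-primer end) − (forward-primer start) + 1 = 173 − 18 + 1 = 156 bp.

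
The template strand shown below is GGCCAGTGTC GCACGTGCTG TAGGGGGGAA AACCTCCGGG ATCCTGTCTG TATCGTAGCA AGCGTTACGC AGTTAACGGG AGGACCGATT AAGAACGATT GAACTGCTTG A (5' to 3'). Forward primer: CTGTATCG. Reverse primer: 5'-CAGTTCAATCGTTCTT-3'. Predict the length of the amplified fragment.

Scanning the template, CTGTATCG occurs at positions 48–55; this primer anneals to the bottom strand there with its 3' end pointing downstream.
The reverse primer's reverse complement is AAGAACGATTGAACTG, which matches the template at positions 91–106.
The product runs from position 48 to position 106, so its length is 106 − 48 + 1 = 59 bp.

59 bp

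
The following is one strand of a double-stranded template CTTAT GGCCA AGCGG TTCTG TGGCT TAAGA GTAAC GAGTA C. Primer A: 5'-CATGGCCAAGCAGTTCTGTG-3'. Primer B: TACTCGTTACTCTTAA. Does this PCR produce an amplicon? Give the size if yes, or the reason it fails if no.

Primer A (CATGGCCAAGCAGTTCTGTG) does not match the top strand, and its reverse complement CACAGAACTGCTTGGCCATG does not match either.
With no annealing site for primer A, no amplification occurs.

No product — primer A has no binding site in the template.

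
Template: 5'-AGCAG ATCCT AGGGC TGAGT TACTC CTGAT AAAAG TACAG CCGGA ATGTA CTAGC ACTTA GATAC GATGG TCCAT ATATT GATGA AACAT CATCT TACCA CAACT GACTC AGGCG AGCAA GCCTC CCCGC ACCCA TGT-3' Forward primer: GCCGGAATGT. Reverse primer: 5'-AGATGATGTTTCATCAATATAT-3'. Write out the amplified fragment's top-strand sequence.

Scanning the template, GCCGGAATGT occurs at positions 40–49; this primer anneals to the bottom strand there with its 3' end pointing downstream.
Taking the reverse complement of AGATGATGTTTCATCAATATAT gives ATATATTGATGAAACATCATCT, found at positions 74–95 on the template; the primer anneals here to the top strand with its 3' end pointing upstream.
The product is the template from position 40 through 95 (56 bp).

5'-GCCGGAATGTACTAGCACTTAGATACGATGGTCCATATATTGATGAAACATCATCT-3'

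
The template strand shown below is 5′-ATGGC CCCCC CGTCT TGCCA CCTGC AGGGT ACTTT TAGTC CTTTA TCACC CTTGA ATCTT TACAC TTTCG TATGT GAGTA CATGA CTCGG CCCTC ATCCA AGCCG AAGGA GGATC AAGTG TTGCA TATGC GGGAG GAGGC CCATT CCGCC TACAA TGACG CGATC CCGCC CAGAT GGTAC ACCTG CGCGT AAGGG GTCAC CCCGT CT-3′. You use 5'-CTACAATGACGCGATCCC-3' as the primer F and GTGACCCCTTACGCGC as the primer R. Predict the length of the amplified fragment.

51 bp

Scanning the template, CTACAATGACGCGATCCC occurs at positions 150–167; this primer anneals to the bottom strand there with its 3' end pointing downstream.
Taking the reverse complement of GTGACCCCTTACGCGC gives GCGCGTAAGGGGTCAC, found at positions 185–200 on the template; the primer anneals here to the top strand with its 3' end pointing upstream.
Product length = (reverse-primer end) − (forward-primer start) + 1 = 200 − 150 + 1 = 51 bp.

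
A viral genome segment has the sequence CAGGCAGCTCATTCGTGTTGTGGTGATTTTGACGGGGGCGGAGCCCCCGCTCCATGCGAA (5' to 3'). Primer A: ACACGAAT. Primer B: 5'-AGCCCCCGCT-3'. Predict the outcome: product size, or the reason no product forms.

No product — the primers' 3' ends point away from each other.

Primer A (ACACGAAT) has reverse complement ATTCGTGT, which matches the top strand at positions 11–18; primer A anneals to the top strand there with its 3' end pointing upstream toward position 11.
Primer B (AGCCCCCGCT) matches the top strand directly at positions 42–51; it anneals to the bottom strand with its 3' end pointing downstream toward position 51.
The 3' ends diverge (primer A extends toward position 1, primer B toward position 60), so the primers never converge on a shared product.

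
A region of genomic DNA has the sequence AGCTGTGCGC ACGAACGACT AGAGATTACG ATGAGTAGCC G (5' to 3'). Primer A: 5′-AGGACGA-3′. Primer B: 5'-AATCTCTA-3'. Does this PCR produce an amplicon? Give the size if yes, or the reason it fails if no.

No product — primer A has no binding site in the template.

Primer A (AGGACGA) does not match the top strand, and its reverse complement TCGTCCT does not match either.
With no annealing site for primer A, no amplification occurs.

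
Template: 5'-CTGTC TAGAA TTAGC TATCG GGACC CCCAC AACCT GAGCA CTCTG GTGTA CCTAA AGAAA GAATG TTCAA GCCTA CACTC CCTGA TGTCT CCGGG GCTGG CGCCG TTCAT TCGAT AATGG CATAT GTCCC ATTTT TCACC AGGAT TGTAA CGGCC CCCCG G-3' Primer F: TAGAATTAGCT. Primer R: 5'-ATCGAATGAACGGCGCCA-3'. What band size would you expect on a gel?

110 bp

Scanning the template, TAGAATTAGCT occurs at positions 6–16; this primer anneals to the bottom strand there with its 3' end pointing downstream.
Reverse complement of the reverse primer: TGGCGCCGTTCATTCGAT. This occurs on the top strand at positions 98–115.
Amplicon spans positions 6–115: 110 bp.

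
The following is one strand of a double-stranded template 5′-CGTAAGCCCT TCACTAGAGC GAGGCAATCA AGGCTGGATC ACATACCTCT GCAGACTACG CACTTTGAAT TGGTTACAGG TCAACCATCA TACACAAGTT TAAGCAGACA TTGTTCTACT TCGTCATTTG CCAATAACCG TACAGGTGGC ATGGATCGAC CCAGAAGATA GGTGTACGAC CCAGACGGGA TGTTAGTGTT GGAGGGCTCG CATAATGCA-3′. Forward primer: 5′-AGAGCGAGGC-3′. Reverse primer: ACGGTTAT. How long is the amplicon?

Scanning the template, AGAGCGAGGC occurs at positions 16–25; this primer anneals to the bottom strand there with its 3' end pointing downstream.
Taking the reverse complement of ACGGTTAT gives ATAACCGT, found at positions 134–141 on the template; the primer anneals here to the top strand with its 3' end pointing upstream.
Product length = (reverse-primer end) − (forward-primer start) + 1 = 141 − 16 + 1 = 126 bp.

126 bp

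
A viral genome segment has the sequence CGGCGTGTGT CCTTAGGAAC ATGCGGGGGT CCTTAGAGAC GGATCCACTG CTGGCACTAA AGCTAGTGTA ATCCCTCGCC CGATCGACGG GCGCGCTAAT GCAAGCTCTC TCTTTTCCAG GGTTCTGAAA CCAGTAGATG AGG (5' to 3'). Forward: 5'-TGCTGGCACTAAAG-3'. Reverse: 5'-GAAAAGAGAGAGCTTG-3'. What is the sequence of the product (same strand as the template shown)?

5'-TGCTGGCACTAAAGCTAGTGTAATCCCTCGCCCGATCGACGGGCGCGCTAATGCAAGCTCTCTCTTTTC-3'

Forward primer TGCTGGCACTAAAG is found on the top strand at positions 49–62.
The reverse primer's reverse complement is CAAGCTCTCTCTTTTC, which matches the template at positions 102–117.
The product is the template from position 49 through 117 (69 bp).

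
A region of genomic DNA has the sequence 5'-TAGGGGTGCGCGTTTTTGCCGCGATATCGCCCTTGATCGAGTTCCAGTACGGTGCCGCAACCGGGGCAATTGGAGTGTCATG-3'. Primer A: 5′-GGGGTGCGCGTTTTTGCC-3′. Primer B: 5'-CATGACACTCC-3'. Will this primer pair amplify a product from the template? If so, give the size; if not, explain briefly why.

Yes — an 80 bp product.

Primer A (GGGGTGCGCGTTTTTGCC) matches the top strand at positions 3–20; it acts as a forward primer.
Primer B's reverse complement is GGAGTGTCATG, matching the top strand at positions 72–82; it acts as a reverse primer.
The 3' ends face each other across positions 3–82, giving an 80 bp product.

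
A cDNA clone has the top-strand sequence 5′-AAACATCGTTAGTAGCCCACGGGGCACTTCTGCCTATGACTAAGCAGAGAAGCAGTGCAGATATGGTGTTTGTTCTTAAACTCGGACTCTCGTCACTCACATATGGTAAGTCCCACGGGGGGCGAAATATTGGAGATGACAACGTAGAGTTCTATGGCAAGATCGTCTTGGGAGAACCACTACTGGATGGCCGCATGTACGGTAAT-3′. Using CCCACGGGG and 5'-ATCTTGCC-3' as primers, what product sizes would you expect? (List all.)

The forward primer CCCACGGGG matches the top strand at positions 16–24, 112–120.
The reverse primer's reverse complement is GGCAAGAT, matching at positions 156–163.
Each forward site pairs with the reverse site to give a product ending at position 163: sizes 148, 52 bp.

148 bp, 52 bp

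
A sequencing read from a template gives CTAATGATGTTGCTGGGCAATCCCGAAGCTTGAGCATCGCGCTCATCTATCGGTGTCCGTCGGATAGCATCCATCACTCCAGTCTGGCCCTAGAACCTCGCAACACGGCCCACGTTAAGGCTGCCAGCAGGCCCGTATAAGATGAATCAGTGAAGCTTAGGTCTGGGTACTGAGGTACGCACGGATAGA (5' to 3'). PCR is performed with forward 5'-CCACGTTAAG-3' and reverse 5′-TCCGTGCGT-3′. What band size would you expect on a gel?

76 bp

Scanning the template, CCACGTTAAG occurs at positions 110–119; this primer anneals to the bottom strand there with its 3' end pointing downstream.
Reverse complement of the reverse primer: ACGCACGGA. This occurs on the top strand at positions 177–185.
Amplicon spans positions 110–185: 76 bp.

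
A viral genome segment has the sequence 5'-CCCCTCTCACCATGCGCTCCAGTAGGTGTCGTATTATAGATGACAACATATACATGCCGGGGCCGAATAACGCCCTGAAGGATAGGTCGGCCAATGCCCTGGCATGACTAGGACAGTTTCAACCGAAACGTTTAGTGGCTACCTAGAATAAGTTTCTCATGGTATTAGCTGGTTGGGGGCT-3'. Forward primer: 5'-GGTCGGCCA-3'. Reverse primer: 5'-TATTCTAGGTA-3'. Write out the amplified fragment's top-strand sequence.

Scanning the template, GGTCGGCCA occurs at positions 85–93; this primer anneals to the bottom strand there with its 3' end pointing downstream.
Taking the reverse complement of TATTCTAGGTA gives TACCTAGAATA, found at positions 140–150 on the template; the primer anneals here to the top strand with its 3' end pointing upstream.
The product is the template from position 85 through 150 (66 bp).

5'-GGTCGGCCAATGCCCTGGCATGACTAGGACAGTTTCAACCGAAACGTTTAGTGGCTACCTAGAATA-3'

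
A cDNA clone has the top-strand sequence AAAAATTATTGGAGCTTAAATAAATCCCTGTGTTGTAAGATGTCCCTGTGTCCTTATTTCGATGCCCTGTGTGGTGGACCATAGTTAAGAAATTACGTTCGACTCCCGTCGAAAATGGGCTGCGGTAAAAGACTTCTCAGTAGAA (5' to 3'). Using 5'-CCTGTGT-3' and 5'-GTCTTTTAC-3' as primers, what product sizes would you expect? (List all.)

The forward primer CCTGTGT matches the top strand at positions 27–33, 45–51, 66–72.
The reverse primer's reverse complement is GTAAAAGAC, matching at positions 125–133.
Each forward site pairs with the reverse site to give a product ending at position 133: sizes 107, 89, 68 bp.

107 bp, 89 bp, 68 bp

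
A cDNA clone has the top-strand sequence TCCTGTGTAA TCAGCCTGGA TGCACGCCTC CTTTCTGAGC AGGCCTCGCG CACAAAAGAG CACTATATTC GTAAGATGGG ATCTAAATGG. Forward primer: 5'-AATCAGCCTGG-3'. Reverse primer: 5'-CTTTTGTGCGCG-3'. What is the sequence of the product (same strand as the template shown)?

5'-AATCAGCCTGGATGCACGCCTCCTTTCTGAGCAGGCCTCGCGCACAAAAG-3'

The forward primer matches the template at positions 9–19.
Taking the reverse complement of CTTTTGTGCGCG gives CGCGCACAAAAG, found at positions 47–58 on the template; the primer anneals here to the top strand with its 3' end pointing upstream.
The product is the template from position 9 through 58 (50 bp).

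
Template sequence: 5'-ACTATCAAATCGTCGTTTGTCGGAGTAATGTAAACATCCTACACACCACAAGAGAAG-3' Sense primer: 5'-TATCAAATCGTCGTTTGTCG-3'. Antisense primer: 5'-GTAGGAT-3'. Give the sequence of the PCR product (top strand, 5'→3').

5'-TATCAAATCGTCGTTTGTCGGAGTAATGTAAACATCCTAC-3'

Scanning the template, TATCAAATCGTCGTTTGTCG occurs at positions 3–22; this primer anneals to the bottom strand there with its 3' end pointing downstream.
Reverse complement of the reverse primer: ATCCTAC. This occurs on the top strand at positions 36–42.
The product is the template from position 3 through 42 (40 bp).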